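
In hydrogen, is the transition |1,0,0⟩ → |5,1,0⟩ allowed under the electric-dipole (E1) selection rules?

Δl = 1 − 0 = +1; the E1 rule Δl = ±1 is ok.
Δm_l = 0 − (0) = +0. E1 requires Δm_l = 0, ±1: ok.
All E1 selection rules are satisfied.

allowed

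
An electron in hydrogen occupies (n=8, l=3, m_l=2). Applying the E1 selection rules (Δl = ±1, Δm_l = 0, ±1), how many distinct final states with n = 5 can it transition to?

E1 requires Δl = ±1, so l_f ∈ {2, 4}; with 0 ≤ l_f ≤ n_f−1 = 4, the allowed l_f values are {2, 4}.
For l_f = 2: m_f ∈ {m_i−1, m_i, m_i+1} ∩ [−2, 2] = {1, 2} → 2 states.
For l_f = 4: m_f ∈ {m_i−1, m_i, m_i+1} ∩ [−4, 4] = {1, 2, 3} → 3 states.
Total: 5.

5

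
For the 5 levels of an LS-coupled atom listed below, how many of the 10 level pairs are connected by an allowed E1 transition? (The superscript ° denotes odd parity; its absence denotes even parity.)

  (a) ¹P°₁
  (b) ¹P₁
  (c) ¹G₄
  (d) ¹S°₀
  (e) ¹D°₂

(a)–(b): allowed.
(a)–(c): forbidden (ΔL, ΔJ).
(a)–(d): forbidden (parity).
(a)–(e): forbidden (parity).
(b)–(c): forbidden (parity, ΔL, ΔJ).
(b)–(d): allowed.
(b)–(e): allowed.
(c)–(d): forbidden (ΔL, ΔJ).
(c)–(e): forbidden (ΔL, ΔJ).
(d)–(e): forbidden (parity, ΔL, ΔJ).
Allowed pairs: 3 of 10.

3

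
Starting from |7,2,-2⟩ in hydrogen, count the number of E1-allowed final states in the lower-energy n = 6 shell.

4

E1 requires Δl = ±1, so l_f ∈ {1, 3}; with 0 ≤ l_f ≤ n_f−1 = 5, the allowed l_f values are {1, 3}.
For l_f = 1: m_f ∈ {m_i−1, m_i, m_i+1} ∩ [−1, 1] = {-1} → 1 state.
For l_f = 3: m_f ∈ {m_i−1, m_i, m_i+1} ∩ [−3, 3] = {-3, -2, -1} → 3 states.
Total: 4.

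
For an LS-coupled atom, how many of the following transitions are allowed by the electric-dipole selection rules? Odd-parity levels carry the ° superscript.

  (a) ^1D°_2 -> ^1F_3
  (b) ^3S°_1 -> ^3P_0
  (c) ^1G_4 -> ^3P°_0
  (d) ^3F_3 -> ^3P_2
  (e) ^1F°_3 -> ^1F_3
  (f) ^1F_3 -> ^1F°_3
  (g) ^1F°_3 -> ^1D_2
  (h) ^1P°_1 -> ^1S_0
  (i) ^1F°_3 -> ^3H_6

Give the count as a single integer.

(a) allowed
(b) allowed
(c) forbidden (ΔS, ΔL, ΔJ fail)
(d) forbidden (parity, ΔL fail)
(e) allowed
(f) allowed
(g) allowed
(h) allowed
(i) forbidden (ΔS, ΔL, ΔJ fail)
Total allowed: 6 of 9.

6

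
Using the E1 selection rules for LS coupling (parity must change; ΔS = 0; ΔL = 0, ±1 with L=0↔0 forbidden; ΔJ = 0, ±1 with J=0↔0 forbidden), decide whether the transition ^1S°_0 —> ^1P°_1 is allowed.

forbidden

ΔL = 0, ±1 (not L=0↔0): L: 0 → 1, ΔL = +1 — ok.
ΔS = 0: S: 0 → 0 — ok.
ΔJ = 0, ±1 (not J=0↔0): J: 0 → 1, ΔJ = +1 — ok.
Parity must change: odd → odd — fails.
Rule(s) violated: parity.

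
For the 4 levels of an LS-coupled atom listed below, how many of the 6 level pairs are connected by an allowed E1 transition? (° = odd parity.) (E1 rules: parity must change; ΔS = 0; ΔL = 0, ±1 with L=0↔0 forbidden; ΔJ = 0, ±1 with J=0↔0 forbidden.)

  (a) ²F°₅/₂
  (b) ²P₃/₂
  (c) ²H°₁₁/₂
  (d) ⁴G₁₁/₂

(a)–(b): forbidden (ΔL).
(a)–(c): forbidden (parity, ΔL, ΔJ).
(a)–(d): forbidden (ΔS, ΔJ).
(b)–(c): forbidden (ΔL, ΔJ).
(b)–(d): forbidden (parity, ΔS, ΔL, ΔJ).
(c)–(d): forbidden (ΔS).
Allowed pairs: 0 of 6.

0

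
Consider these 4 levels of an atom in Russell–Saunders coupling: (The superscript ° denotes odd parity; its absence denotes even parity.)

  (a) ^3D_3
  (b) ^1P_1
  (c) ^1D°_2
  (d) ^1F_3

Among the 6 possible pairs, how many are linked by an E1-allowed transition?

2

(a)–(b): forbidden (parity, ΔS, ΔJ).
(a)–(c): forbidden (ΔS).
(a)–(d): forbidden (parity, ΔS).
(b)–(c): allowed.
(b)–(d): forbidden (parity, ΔL, ΔJ).
(c)–(d): allowed.
Allowed pairs: 2 of 6.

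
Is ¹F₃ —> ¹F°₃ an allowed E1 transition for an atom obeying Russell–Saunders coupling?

allowed

Reading off the term symbols: S 0→0, L 3→3, J 3→3, parity even→odd.
Parity must change: even → odd — ok.
ΔS = 0: S: 0 → 0 — ok.
ΔL = 0, ±1 (not L=0↔0): L: 3 → 3, ΔL = +0 — ok.
ΔJ = 0, ±1 (not J=0↔0): J: 3 → 3, ΔJ = +0 — ok.
All four E1 rules are satisfied.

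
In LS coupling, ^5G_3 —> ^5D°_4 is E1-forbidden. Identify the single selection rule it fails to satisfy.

the ΔL = 0, ±1 rule

Reading off the term symbols: S 2→2, L 4→2, J 3→4, parity even→odd.
Parity must change: even → odd — passes.
ΔJ = 0, ±1 (not J=0↔0): J: 3 → 4, ΔJ = +1 — passes.
ΔL = 0, ±1 (not L=0↔0): L: 4 → 2, ΔL = -2 — fails.
ΔS = 0: S: 2 → 2 — passes.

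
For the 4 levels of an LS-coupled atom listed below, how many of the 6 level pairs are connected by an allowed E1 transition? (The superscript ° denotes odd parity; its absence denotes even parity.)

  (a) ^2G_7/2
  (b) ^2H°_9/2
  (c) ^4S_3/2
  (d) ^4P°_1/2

2

(a)–(b): allowed.
(a)–(c): forbidden (parity, ΔS, ΔL, ΔJ).
(a)–(d): forbidden (ΔS, ΔL, ΔJ).
(b)–(c): forbidden (ΔS, ΔL, ΔJ).
(b)–(d): forbidden (parity, ΔS, ΔL, ΔJ).
(c)–(d): allowed.
Allowed pairs: 2 of 6.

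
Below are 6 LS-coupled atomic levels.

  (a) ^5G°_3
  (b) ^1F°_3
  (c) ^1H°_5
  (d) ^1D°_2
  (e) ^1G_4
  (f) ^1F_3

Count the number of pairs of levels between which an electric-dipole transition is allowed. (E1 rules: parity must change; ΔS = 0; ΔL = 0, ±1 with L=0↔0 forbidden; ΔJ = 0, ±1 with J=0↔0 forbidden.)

4

(a)–(b): forbidden (parity, ΔS).
(a)–(c): forbidden (parity, ΔS, ΔJ).
(a)–(d): forbidden (parity, ΔS, ΔL).
(a)–(e): forbidden (ΔS).
(a)–(f): forbidden (ΔS).
(b)–(c): forbidden (parity, ΔL, ΔJ).
(b)–(d): forbidden (parity).
(b)–(e): allowed.
(b)–(f): allowed.
(c)–(d): forbidden (parity, ΔL, ΔJ).
(c)–(e): allowed.
(c)–(f): forbidden (ΔL, ΔJ).
(d)–(e): forbidden (ΔL, ΔJ).
(d)–(f): allowed.
(e)–(f): forbidden (parity).
Allowed pairs: 4 of 15.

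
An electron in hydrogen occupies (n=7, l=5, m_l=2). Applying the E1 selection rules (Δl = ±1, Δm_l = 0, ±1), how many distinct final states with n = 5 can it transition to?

E1 requires Δl = ±1, so l_f ∈ {4, 6}; with 0 ≤ l_f ≤ n_f−1 = 4, the allowed l_f values are {4}.
For l_f = 4: m_f ∈ {m_i−1, m_i, m_i+1} ∩ [−4, 4] = {1, 2, 3} → 3 states.
Total: 3.

3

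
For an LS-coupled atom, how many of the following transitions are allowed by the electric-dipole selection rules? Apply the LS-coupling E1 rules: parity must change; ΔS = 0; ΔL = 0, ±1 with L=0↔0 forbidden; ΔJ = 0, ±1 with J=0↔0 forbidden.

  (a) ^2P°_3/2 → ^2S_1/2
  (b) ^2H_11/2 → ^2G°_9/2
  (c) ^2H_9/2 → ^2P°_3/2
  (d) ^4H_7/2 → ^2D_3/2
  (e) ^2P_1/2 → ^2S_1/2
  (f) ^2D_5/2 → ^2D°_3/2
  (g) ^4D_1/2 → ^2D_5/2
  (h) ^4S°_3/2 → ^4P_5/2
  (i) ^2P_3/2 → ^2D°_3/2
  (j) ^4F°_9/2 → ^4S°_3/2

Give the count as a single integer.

(a) allowed
(b) allowed
(c) forbidden (ΔL, ΔJ fail)
(d) forbidden (parity, ΔS, ΔL, ΔJ fail)
(e) forbidden (parity fails)
(f) allowed
(g) forbidden (parity, ΔS, ΔJ fail)
(h) allowed
(i) allowed
(j) forbidden (parity, ΔL, ΔJ fail)
Total allowed: 5 of 10.

5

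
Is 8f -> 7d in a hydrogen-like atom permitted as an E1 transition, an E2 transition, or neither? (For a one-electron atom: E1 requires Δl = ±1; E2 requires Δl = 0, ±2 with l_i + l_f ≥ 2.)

E1

Δl = 2 − 3 = -1; l_i + l_f = 5.
E1 (Δl = ±1): satisfied.
E2 (Δl = 0,±2, l_i+l_f ≥ 2): not satisfied.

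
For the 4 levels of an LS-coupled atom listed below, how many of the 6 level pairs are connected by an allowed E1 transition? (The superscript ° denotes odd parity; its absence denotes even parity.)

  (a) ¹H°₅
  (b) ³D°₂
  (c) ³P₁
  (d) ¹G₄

2

(a)–(b): forbidden (parity, ΔS, ΔL, ΔJ).
(a)–(c): forbidden (ΔS, ΔL, ΔJ).
(a)–(d): allowed.
(b)–(c): allowed.
(b)–(d): forbidden (ΔS, ΔL, ΔJ).
(c)–(d): forbidden (parity, ΔS, ΔL, ΔJ).
Allowed pairs: 2 of 6.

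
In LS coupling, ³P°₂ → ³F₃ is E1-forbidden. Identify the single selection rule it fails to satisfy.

the ΔL = 0, ±1 rule

Initial level: S=1, L=1, J=2, parity odd. Final level: S=1, L=3, J=3, parity even.
Parity must change: odd → even — ✓.
ΔL = 0, ±1 (not L=0↔0): L: 1 → 3, ΔL = +2 — ✗.
ΔS = 0: S: 1 → 1 — ✓.
ΔJ = 0, ±1 (not J=0↔0): J: 2 → 3, ΔJ = +1 — ✓.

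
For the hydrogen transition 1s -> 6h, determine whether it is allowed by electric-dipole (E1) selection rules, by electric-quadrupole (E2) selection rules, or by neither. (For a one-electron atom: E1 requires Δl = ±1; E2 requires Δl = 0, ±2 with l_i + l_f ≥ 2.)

neither

Δl = 5 − 0 = +5; l_i + l_f = 5.
E1 (Δl = ±1): not satisfied.
E2 (Δl = 0,±2, l_i+l_f ≥ 2): not satisfied.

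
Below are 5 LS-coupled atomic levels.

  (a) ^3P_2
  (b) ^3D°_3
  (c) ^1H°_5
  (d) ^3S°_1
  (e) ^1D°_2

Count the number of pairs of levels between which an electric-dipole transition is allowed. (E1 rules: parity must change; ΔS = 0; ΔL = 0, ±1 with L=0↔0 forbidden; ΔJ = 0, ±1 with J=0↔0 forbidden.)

2

(a)–(b): allowed.
(a)–(c): forbidden (ΔS, ΔL, ΔJ).
(a)–(d): allowed.
(a)–(e): forbidden (ΔS).
(b)–(c): forbidden (parity, ΔS, ΔL, ΔJ).
(b)–(d): forbidden (parity, ΔL, ΔJ).
(b)–(e): forbidden (parity, ΔS).
(c)–(d): forbidden (parity, ΔS, ΔL, ΔJ).
(c)–(e): forbidden (parity, ΔL, ΔJ).
(d)–(e): forbidden (parity, ΔS, ΔL).
Allowed pairs: 2 of 10.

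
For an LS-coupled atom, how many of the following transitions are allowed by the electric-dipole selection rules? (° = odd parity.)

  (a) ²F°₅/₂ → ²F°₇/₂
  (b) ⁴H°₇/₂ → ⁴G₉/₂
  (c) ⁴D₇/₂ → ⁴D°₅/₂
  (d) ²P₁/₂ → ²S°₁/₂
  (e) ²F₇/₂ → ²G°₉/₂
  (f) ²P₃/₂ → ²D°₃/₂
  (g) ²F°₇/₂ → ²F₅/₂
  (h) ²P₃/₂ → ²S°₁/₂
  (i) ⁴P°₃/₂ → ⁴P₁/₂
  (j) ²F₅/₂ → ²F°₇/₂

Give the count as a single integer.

9

(a) forbidden (parity fails)
(b) allowed
(c) allowed
(d) allowed
(e) allowed
(f) allowed
(g) allowed
(h) allowed
(i) allowed
(j) allowed
Total allowed: 9 of 10.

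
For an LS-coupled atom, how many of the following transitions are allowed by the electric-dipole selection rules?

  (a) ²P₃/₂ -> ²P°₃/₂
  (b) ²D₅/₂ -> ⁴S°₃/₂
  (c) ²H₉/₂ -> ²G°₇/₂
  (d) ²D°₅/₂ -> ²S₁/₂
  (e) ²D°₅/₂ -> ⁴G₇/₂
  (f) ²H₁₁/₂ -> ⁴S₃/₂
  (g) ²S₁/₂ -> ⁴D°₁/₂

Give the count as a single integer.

2

(a) allowed
(b) forbidden (ΔS, ΔL fail)
(c) allowed
(d) forbidden (ΔL, ΔJ fail)
(e) forbidden (ΔS, ΔL fail)
(f) forbidden (parity, ΔS, ΔL, ΔJ fail)
(g) forbidden (ΔS, ΔL fail)
Total allowed: 2 of 7.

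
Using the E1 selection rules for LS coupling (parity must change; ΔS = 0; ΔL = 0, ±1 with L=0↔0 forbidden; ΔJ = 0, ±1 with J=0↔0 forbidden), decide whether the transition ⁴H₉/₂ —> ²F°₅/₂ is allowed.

Parity must change: even → odd — ✓.
ΔL = 0, ±1 (not L=0↔0): L: 5 → 3, ΔL = -2 — ✗.
ΔS = 0: S: 3/2 → 1/2 — ✗.
ΔJ = 0, ±1 (not J=0↔0): J: 9/2 → 5/2, ΔJ = -2 — ✗.
Rule(s) violated: ΔS, ΔL, ΔJ.

forbidden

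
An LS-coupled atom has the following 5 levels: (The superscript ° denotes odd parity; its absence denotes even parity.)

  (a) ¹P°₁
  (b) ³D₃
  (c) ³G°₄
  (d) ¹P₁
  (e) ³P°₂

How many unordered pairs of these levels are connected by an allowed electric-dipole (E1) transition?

(a)–(b): forbidden (ΔS, ΔJ).
(a)–(c): forbidden (parity, ΔS, ΔL, ΔJ).
(a)–(d): allowed.
(a)–(e): forbidden (parity, ΔS).
(b)–(c): forbidden (ΔL).
(b)–(d): forbidden (parity, ΔS, ΔJ).
(b)–(e): allowed.
(c)–(d): forbidden (ΔS, ΔL, ΔJ).
(c)–(e): forbidden (parity, ΔL, ΔJ).
(d)–(e): forbidden (ΔS).
Allowed pairs: 2 of 10.

2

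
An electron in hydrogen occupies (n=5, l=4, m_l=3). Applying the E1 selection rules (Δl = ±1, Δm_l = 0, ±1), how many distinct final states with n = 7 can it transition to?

5

E1 requires Δl = ±1, so l_f ∈ {3, 5}; with 0 ≤ l_f ≤ n_f−1 = 6, the allowed l_f values are {3, 5}.
For l_f = 3: m_f ∈ {m_i−1, m_i, m_i+1} ∩ [−3, 3] = {2, 3} → 2 states.
For l_f = 5: m_f ∈ {m_i−1, m_i, m_i+1} ∩ [−5, 5] = {2, 3, 4} → 3 states.
Total: 5.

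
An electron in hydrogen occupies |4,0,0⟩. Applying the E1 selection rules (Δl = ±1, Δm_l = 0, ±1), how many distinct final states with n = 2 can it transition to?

E1 requires Δl = ±1, so l_f ∈ {-1, 1}; with 0 ≤ l_f ≤ n_f−1 = 1, the allowed l_f values are {1}.
For l_f = 1: m_f ∈ {m_i−1, m_i, m_i+1} ∩ [−1, 1] = {-1, 0, 1} → 3 states.
Total: 3.

3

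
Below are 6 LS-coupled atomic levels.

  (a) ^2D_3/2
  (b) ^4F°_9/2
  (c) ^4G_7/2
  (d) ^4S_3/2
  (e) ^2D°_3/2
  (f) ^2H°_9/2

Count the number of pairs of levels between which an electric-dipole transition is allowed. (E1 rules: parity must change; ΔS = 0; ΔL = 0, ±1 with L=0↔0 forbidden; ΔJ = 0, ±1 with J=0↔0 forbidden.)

(a)–(b): forbidden (ΔS, ΔJ).
(a)–(c): forbidden (parity, ΔS, ΔL, ΔJ).
(a)–(d): forbidden (parity, ΔS, ΔL).
(a)–(e): allowed.
(a)–(f): forbidden (ΔL, ΔJ).
(b)–(c): allowed.
(b)–(d): forbidden (ΔL, ΔJ).
(b)–(e): forbidden (parity, ΔS, ΔJ).
(b)–(f): forbidden (parity, ΔS, ΔL).
(c)–(d): forbidden (parity, ΔL, ΔJ).
(c)–(e): forbidden (ΔS, ΔL, ΔJ).
(c)–(f): forbidden (ΔS).
(d)–(e): forbidden (ΔS, ΔL).
(d)–(f): forbidden (ΔS, ΔL, ΔJ).
(e)–(f): forbidden (parity, ΔL, ΔJ).
Allowed pairs: 2 of 15.

2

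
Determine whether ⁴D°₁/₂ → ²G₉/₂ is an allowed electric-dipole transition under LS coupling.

Reading off the term symbols: S 3/2→1/2, L 2→4, J 1/2→9/2, parity odd→even.
Parity must change: odd → even — ok.
ΔS = 0: S: 3/2 → 1/2 — fails.
ΔL = 0, ±1 (not L=0↔0): L: 2 → 4, ΔL = +2 — fails.
ΔJ = 0, ±1 (not J=0↔0): J: 1/2 → 9/2, ΔJ = +4 — fails.
Rule(s) violated: ΔS, ΔL, ΔJ.

forbidden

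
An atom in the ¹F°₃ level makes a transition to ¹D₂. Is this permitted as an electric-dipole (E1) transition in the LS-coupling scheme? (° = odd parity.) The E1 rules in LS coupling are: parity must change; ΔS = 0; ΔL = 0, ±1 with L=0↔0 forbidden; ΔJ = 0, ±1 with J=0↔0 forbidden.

Initial level: S=0, L=3, J=3, parity odd. Final level: S=0, L=2, J=2, parity even.
ΔS = 0: S: 0 → 0 — satisfied.
ΔJ = 0, ±1 (not J=0↔0): J: 3 → 2, ΔJ = -1 — satisfied.
Parity must change: odd → even — satisfied.
ΔL = 0, ±1 (not L=0↔0): L: 3 → 2, ΔL = -1 — satisfied.
All four E1 rules are satisfied.

allowed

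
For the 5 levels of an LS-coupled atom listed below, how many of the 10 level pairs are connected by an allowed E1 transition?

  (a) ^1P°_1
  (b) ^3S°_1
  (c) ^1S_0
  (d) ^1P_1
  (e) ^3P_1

3

(a)–(b): forbidden (parity, ΔS).
(a)–(c): allowed.
(a)–(d): allowed.
(a)–(e): forbidden (ΔS).
(b)–(c): forbidden (ΔS, ΔL).
(b)–(d): forbidden (ΔS).
(b)–(e): allowed.
(c)–(d): forbidden (parity).
(c)–(e): forbidden (parity, ΔS).
(d)–(e): forbidden (parity, ΔS).
Allowed pairs: 3 of 10.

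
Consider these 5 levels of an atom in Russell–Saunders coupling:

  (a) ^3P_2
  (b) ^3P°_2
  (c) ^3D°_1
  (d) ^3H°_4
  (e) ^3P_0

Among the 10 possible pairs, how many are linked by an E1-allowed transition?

3

(a)–(b): allowed.
(a)–(c): allowed.
(a)–(d): forbidden (ΔL, ΔJ).
(a)–(e): forbidden (parity, ΔJ).
(b)–(c): forbidden (parity).
(b)–(d): forbidden (parity, ΔL, ΔJ).
(b)–(e): forbidden (ΔJ).
(c)–(d): forbidden (parity, ΔL, ΔJ).
(c)–(e): allowed.
(d)–(e): forbidden (ΔL, ΔJ).
Allowed pairs: 3 of 10.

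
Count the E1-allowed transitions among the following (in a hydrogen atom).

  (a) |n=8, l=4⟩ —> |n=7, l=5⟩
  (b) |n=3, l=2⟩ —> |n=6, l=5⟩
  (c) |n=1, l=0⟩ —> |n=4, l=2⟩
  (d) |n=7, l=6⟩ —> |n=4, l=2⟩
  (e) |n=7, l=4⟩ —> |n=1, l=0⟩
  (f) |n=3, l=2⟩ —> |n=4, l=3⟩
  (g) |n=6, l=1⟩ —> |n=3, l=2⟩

3

(a) allowed
(b) forbidden — Δl = +3 (E1 requires Δl = ±1)
(c) forbidden — Δl = +2 (E1 requires Δl = ±1)
(d) forbidden — Δl = -4 (E1 requires Δl = ±1)
(e) forbidden — Δl = -4 (E1 requires Δl = ±1)
(f) allowed
(g) allowed
Total allowed: 3 of 7.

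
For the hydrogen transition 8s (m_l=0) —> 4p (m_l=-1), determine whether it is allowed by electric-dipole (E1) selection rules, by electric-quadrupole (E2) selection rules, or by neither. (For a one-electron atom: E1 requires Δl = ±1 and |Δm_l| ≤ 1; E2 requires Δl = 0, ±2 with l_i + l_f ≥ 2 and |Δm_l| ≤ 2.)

Δl = 1 − 0 = +1; l_i + l_f = 1.
Δm_l = -1.
E1 (Δl = ±1, |Δm_l| ≤ 1): satisfied.
E2 (Δl = 0,±2, l_i+l_f ≥ 2, |Δm_l| ≤ 2): not satisfied.

E1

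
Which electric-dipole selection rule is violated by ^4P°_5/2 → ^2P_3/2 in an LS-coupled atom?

Reading off the term symbols: S 3/2→1/2, L 1→1, J 5/2→3/2, parity odd→even.
Parity must change: odd → even — ok.
ΔS = 0: S: 3/2 → 1/2 — fails.
ΔL = 0, ±1 (not L=0↔0): L: 1 → 1, ΔL = +0 — ok.
ΔJ = 0, ±1 (not J=0↔0): J: 5/2 → 3/2, ΔJ = -1 — ok.

the ΔS = 0 rule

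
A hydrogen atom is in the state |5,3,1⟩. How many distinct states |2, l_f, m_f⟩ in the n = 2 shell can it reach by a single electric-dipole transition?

0

E1 requires l_f ∈ {2, 4}, but neither lies in [0, 1], so no final state is reachable.
Total: 0.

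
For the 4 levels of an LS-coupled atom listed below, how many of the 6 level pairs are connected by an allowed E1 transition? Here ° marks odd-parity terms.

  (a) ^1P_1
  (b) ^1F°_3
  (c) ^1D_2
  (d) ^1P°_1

(a)–(b): forbidden (ΔL, ΔJ).
(a)–(c): forbidden (parity).
(a)–(d): allowed.
(b)–(c): allowed.
(b)–(d): forbidden (parity, ΔL, ΔJ).
(c)–(d): allowed.
Allowed pairs: 3 of 6.

3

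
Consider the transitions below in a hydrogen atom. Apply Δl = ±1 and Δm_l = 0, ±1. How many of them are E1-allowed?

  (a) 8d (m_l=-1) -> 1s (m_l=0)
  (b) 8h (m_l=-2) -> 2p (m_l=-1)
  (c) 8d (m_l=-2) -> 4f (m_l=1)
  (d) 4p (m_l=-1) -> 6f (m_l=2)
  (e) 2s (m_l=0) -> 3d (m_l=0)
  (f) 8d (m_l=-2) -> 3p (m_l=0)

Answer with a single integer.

(a) forbidden — Δl = -2 (E1 requires Δl = ±1)
(b) forbidden — Δl = -4 (E1 requires Δl = ±1)
(c) forbidden — Δm_l = +3 (E1 requires Δm_l = 0, ±1)
(d) forbidden — Δl = +2 (E1 requires Δl = ±1); Δm_l = +3 (E1 requires Δm_l = 0, ±1)
(e) forbidden — Δl = +2 (E1 requires Δl = ±1)
(f) forbidden — Δm_l = +2 (E1 requires Δm_l = 0, ±1)
Total allowed: 0 of 6.

0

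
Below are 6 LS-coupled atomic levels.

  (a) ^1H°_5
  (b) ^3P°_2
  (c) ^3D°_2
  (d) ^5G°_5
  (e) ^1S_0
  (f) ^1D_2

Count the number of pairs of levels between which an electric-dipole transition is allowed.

(a)–(b): forbidden (parity, ΔS, ΔL, ΔJ).
(a)–(c): forbidden (parity, ΔS, ΔL, ΔJ).
(a)–(d): forbidden (parity, ΔS).
(a)–(e): forbidden (ΔL, ΔJ).
(a)–(f): forbidden (ΔL, ΔJ).
(b)–(c): forbidden (parity).
(b)–(d): forbidden (parity, ΔS, ΔL, ΔJ).
(b)–(e): forbidden (ΔS, ΔJ).
(b)–(f): forbidden (ΔS).
(c)–(d): forbidden (parity, ΔS, ΔL, ΔJ).
(c)–(e): forbidden (ΔS, ΔL, ΔJ).
(c)–(f): forbidden (ΔS).
(d)–(e): forbidden (ΔS, ΔL, ΔJ).
(d)–(f): forbidden (ΔS, ΔL, ΔJ).
(e)–(f): forbidden (parity, ΔL, ΔJ).
Allowed pairs: 0 of 15.

0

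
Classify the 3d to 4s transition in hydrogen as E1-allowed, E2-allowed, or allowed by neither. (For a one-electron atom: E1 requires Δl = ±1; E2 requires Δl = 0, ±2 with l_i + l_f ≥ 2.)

E2

Δl = 0 − 2 = -2; l_i + l_f = 2.
E1 (Δl = ±1): not satisfied.
E2 (Δl = 0,±2, l_i+l_f ≥ 2): satisfied.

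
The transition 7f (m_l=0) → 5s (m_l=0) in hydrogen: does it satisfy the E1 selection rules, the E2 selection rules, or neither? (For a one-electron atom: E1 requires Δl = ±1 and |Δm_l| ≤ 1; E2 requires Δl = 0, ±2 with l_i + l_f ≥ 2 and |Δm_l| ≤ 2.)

Δl = 0 − 3 = -3; l_i + l_f = 3.
Δm_l = +0.
E1 (Δl = ±1, |Δm_l| ≤ 1): not satisfied.
E2 (Δl = 0,±2, l_i+l_f ≥ 2, |Δm_l| ≤ 2): not satisfied.

neither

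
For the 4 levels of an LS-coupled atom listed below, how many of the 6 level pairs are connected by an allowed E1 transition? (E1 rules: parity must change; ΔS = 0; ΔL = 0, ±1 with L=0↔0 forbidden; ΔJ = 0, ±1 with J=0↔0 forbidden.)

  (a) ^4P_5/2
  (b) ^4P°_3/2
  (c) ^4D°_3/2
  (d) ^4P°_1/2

(a)–(b): allowed.
(a)–(c): allowed.
(a)–(d): forbidden (ΔJ).
(b)–(c): forbidden (parity).
(b)–(d): forbidden (parity).
(c)–(d): forbidden (parity).
Allowed pairs: 2 of 6.

2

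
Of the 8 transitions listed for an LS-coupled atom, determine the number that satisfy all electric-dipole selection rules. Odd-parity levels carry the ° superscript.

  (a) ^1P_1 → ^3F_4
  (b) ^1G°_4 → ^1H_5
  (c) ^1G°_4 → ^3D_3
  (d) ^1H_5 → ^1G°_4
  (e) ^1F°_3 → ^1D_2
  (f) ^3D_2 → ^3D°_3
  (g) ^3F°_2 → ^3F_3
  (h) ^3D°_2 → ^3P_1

6

(a) forbidden (parity, ΔS, ΔL, ΔJ fail)
(b) allowed
(c) forbidden (ΔS, ΔL fail)
(d) allowed
(e) allowed
(f) allowed
(g) allowed
(h) allowed
Total allowed: 6 of 8.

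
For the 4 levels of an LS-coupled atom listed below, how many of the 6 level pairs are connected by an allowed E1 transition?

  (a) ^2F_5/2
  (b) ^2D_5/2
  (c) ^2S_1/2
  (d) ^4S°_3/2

(a)–(b): forbidden (parity).
(a)–(c): forbidden (parity, ΔL, ΔJ).
(a)–(d): forbidden (ΔS, ΔL).
(b)–(c): forbidden (parity, ΔL, ΔJ).
(b)–(d): forbidden (ΔS, ΔL).
(c)–(d): forbidden (ΔS, ΔL).
Allowed pairs: 0 of 6.

0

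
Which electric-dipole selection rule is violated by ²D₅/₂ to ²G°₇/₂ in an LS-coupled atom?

Parity must change: even → odd — passes.
ΔS = 0: S: 1/2 → 1/2 — passes.
ΔL = 0, ±1 (not L=0↔0): L: 2 → 4, ΔL = +2 — fails.
ΔJ = 0, ±1 (not J=0↔0): J: 5/2 → 7/2, ΔJ = +1 — passes.

the ΔL = 0, ±1 rule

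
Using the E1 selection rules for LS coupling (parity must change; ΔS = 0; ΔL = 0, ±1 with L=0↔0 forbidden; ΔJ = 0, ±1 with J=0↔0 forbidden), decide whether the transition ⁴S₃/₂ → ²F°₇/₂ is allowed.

Initial level: S=3/2, L=0, J=3/2, parity even. Final level: S=1/2, L=3, J=7/2, parity odd.
ΔJ = 0, ±1 (not J=0↔0): J: 3/2 → 7/2, ΔJ = +2 — ✗.
Parity must change: even → odd — ✓.
ΔL = 0, ±1 (not L=0↔0): L: 0 → 3, ΔL = +3 — ✗.
ΔS = 0: S: 3/2 → 1/2 — ✗.
Rule(s) violated: ΔS, ΔL, ΔJ.

forbidden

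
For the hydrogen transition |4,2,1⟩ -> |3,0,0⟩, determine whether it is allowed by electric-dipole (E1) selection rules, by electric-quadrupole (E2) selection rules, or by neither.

E2

Δl = 0 − 2 = -2; l_i + l_f = 2.
Δm_l = -1.
E1 (Δl = ±1, |Δm_l| ≤ 1): not satisfied.
E2 (Δl = 0,±2, l_i+l_f ≥ 2, |Δm_l| ≤ 2): satisfied.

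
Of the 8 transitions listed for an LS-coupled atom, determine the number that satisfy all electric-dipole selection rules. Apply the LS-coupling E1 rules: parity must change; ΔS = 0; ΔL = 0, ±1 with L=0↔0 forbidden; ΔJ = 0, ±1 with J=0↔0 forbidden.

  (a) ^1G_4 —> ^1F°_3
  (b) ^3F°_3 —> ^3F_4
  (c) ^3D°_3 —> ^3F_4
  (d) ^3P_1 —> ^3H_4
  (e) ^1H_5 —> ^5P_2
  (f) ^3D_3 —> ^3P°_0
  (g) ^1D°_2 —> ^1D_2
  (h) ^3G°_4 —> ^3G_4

5

(a) allowed
(b) allowed
(c) allowed
(d) forbidden (parity, ΔL, ΔJ fail)
(e) forbidden (parity, ΔS, ΔL, ΔJ fail)
(f) forbidden (ΔJ fails)
(g) allowed
(h) allowed
Total allowed: 5 of 8.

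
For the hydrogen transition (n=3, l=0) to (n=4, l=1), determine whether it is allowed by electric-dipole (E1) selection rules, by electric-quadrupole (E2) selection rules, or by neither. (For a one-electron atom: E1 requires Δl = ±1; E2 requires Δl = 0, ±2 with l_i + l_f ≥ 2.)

E1

Δl = 1 − 0 = +1; l_i + l_f = 1.
E1 (Δl = ±1): satisfied.
E2 (Δl = 0,±2, l_i+l_f ≥ 2): not satisfied.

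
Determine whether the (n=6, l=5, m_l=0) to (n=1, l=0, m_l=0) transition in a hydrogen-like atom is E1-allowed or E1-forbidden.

forbidden

l: 5 → 0 (Δl = -5). Δl = ±1 fails.
m_l: 0 → 0 (Δm_l = +0). |Δm_l| ≤ 1 ok.
The transition is electric-dipole forbidden.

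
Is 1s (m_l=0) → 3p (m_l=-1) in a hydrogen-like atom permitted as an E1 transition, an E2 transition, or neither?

Δl = 1 − 0 = +1; l_i + l_f = 1.
Δm_l = -1.
E1 (Δl = ±1, |Δm_l| ≤ 1): satisfied.
E2 (Δl = 0,±2, l_i+l_f ≥ 2, |Δm_l| ≤ 2): not satisfied.

E1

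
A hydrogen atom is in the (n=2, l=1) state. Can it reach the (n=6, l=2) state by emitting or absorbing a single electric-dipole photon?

l: 1 → 2 (Δl = +1). Δl = ±1 satisfied.
All E1 selection rules are satisfied.

allowed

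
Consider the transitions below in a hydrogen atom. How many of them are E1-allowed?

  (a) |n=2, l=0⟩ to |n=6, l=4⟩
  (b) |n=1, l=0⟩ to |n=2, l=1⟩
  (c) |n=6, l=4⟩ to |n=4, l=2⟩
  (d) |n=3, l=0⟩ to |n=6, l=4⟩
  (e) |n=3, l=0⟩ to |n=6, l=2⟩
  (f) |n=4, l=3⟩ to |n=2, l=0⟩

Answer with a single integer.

(a) forbidden — Δl = +4 (E1 requires Δl = ±1)
(b) allowed
(c) forbidden — Δl = -2 (E1 requires Δl = ±1)
(d) forbidden — Δl = +4 (E1 requires Δl = ±1)
(e) forbidden — Δl = +2 (E1 requires Δl = ±1)
(f) forbidden — Δl = -3 (E1 requires Δl = ±1)
Total allowed: 1 of 6.

1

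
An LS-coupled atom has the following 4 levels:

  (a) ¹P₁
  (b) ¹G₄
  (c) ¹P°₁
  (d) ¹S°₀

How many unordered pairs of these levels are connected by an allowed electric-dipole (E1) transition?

(a)–(b): forbidden (parity, ΔL, ΔJ).
(a)–(c): allowed.
(a)–(d): allowed.
(b)–(c): forbidden (ΔL, ΔJ).
(b)–(d): forbidden (ΔL, ΔJ).
(c)–(d): forbidden (parity).
Allowed pairs: 2 of 6.

2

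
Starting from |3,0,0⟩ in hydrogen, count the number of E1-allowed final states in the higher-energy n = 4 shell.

E1 requires Δl = ±1, so l_f ∈ {-1, 1}; with 0 ≤ l_f ≤ n_f−1 = 3, the allowed l_f values are {1}.
For l_f = 1: m_f ∈ {m_i−1, m_i, m_i+1} ∩ [−1, 1] = {-1, 0, 1} → 3 states.
Total: 3.

3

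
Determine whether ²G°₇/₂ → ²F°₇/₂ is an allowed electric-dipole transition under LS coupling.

forbidden

Initial level: S=1/2, L=4, J=7/2, parity odd. Final level: S=1/2, L=3, J=7/2, parity odd.
Parity must change: odd → odd — fails.
ΔS = 0: S: 1/2 → 1/2 — passes.
ΔL = 0, ±1 (not L=0↔0): L: 4 → 3, ΔL = -1 — passes.
ΔJ = 0, ±1 (not J=0↔0): J: 7/2 → 7/2, ΔJ = +0 — passes.
Rule(s) violated: parity.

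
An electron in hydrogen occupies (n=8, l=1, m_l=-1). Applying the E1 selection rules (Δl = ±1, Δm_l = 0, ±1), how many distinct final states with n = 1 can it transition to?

1

E1 requires Δl = ±1, so l_f ∈ {0, 2}; with 0 ≤ l_f ≤ n_f−1 = 0, the allowed l_f values are {0}.
For l_f = 0: m_f ∈ {m_i−1, m_i, m_i+1} ∩ [−0, 0] = {0} → 1 state.
Total: 1.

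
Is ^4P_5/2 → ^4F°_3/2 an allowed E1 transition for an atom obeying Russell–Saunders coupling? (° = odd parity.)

forbidden

Reading off the term symbols: S 3/2→3/2, L 1→3, J 5/2→3/2, parity even→odd.
ΔL = 0, ±1 (not L=0↔0): L: 1 → 3, ΔL = +2 — ✗.
ΔJ = 0, ±1 (not J=0↔0): J: 5/2 → 3/2, ΔJ = -1 — ✓.
Parity must change: even → odd — ✓.
ΔS = 0: S: 3/2 → 3/2 — ✓.
Rule(s) violated: ΔL.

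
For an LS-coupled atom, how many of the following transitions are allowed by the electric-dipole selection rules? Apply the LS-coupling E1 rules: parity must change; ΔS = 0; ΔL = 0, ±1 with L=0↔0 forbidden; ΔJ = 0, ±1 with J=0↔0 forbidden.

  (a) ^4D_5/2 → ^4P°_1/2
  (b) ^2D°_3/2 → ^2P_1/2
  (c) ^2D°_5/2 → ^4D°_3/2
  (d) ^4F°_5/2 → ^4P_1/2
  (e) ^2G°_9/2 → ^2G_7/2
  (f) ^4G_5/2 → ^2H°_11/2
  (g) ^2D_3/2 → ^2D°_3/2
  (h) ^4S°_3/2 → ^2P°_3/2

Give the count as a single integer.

(a) forbidden (ΔJ fails)
(b) allowed
(c) forbidden (parity, ΔS fail)
(d) forbidden (ΔL, ΔJ fail)
(e) allowed
(f) forbidden (ΔS, ΔJ fail)
(g) allowed
(h) forbidden (parity, ΔS fail)
Total allowed: 3 of 8.

3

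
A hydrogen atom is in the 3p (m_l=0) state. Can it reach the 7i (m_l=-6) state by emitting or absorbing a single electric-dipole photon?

l: 1 → 6 (Δl = +5). Δl = ±1 violated.
Δm_l = -6 − (0) = -6. E1 requires Δm_l = 0, ±1: violated.
The transition is electric-dipole forbidden.

forbidden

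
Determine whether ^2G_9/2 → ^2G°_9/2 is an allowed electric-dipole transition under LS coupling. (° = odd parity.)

Parity must change: even → odd — satisfied.
ΔS = 0: S: 1/2 → 1/2 — satisfied.
ΔL = 0, ±1 (not L=0↔0): L: 4 → 4, ΔL = +0 — satisfied.
ΔJ = 0, ±1 (not J=0↔0): J: 9/2 → 9/2, ΔJ = +0 — satisfied.
All four E1 rules are satisfied.

allowed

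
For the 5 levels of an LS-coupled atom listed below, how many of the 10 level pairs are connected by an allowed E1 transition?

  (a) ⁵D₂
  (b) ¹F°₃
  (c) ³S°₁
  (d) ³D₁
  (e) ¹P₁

0

(a)–(b): forbidden (ΔS).
(a)–(c): forbidden (ΔS, ΔL).
(a)–(d): forbidden (parity, ΔS).
(a)–(e): forbidden (parity, ΔS).
(b)–(c): forbidden (parity, ΔS, ΔL, ΔJ).
(b)–(d): forbidden (ΔS, ΔJ).
(b)–(e): forbidden (ΔL, ΔJ).
(c)–(d): forbidden (ΔL).
(c)–(e): forbidden (ΔS).
(d)–(e): forbidden (parity, ΔS).
Allowed pairs: 0 of 10.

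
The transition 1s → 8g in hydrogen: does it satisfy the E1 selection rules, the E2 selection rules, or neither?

Δl = 4 − 0 = +4; l_i + l_f = 4.
E1 (Δl = ±1): not satisfied.
E2 (Δl = 0,±2, l_i+l_f ≥ 2): not satisfied.

neither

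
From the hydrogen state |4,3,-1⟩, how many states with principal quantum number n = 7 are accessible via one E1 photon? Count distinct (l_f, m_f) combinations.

E1 requires Δl = ±1, so l_f ∈ {2, 4}; with 0 ≤ l_f ≤ n_f−1 = 6, the allowed l_f values are {2, 4}.
For l_f = 2: m_f ∈ {m_i−1, m_i, m_i+1} ∩ [−2, 2] = {-2, -1, 0} → 3 states.
For l_f = 4: m_f ∈ {m_i−1, m_i, m_i+1} ∩ [−4, 4] = {-2, -1, 0} → 3 states.
Total: 6.

6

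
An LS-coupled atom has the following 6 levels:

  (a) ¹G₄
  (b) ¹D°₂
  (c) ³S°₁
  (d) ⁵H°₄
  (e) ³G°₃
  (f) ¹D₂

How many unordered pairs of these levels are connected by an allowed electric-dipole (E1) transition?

1

(a)–(b): forbidden (ΔL, ΔJ).
(a)–(c): forbidden (ΔS, ΔL, ΔJ).
(a)–(d): forbidden (ΔS).
(a)–(e): forbidden (ΔS).
(a)–(f): forbidden (parity, ΔL, ΔJ).
(b)–(c): forbidden (parity, ΔS, ΔL).
(b)–(d): forbidden (parity, ΔS, ΔL, ΔJ).
(b)–(e): forbidden (parity, ΔS, ΔL).
(b)–(f): allowed.
(c)–(d): forbidden (parity, ΔS, ΔL, ΔJ).
(c)–(e): forbidden (parity, ΔL, ΔJ).
(c)–(f): forbidden (ΔS, ΔL).
(d)–(e): forbidden (parity, ΔS).
(d)–(f): forbidden (ΔS, ΔL, ΔJ).
(e)–(f): forbidden (ΔS, ΔL).
Allowed pairs: 1 of 15.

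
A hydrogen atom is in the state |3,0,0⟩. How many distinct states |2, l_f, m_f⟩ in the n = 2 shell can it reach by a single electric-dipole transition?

3

E1 requires Δl = ±1, so l_f ∈ {-1, 1}; with 0 ≤ l_f ≤ n_f−1 = 1, the allowed l_f values are {1}.
For l_f = 1: m_f ∈ {m_i−1, m_i, m_i+1} ∩ [−1, 1] = {-1, 0, 1} → 3 states.
Total: 3.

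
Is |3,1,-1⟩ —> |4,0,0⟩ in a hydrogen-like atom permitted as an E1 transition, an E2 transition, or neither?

Δl = 0 − 1 = -1; l_i + l_f = 1.
Δm_l = +1.
E1 (Δl = ±1, |Δm_l| ≤ 1): satisfied.
E2 (Δl = 0,±2, l_i+l_f ≥ 2, |Δm_l| ≤ 2): not satisfied.

E1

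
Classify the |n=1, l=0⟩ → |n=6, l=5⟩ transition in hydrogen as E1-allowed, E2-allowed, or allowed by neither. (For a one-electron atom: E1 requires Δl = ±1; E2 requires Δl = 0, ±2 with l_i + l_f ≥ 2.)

neither

Δl = 5 − 0 = +5; l_i + l_f = 5.
E1 (Δl = ±1): not satisfied.
E2 (Δl = 0,±2, l_i+l_f ≥ 2): not satisfied.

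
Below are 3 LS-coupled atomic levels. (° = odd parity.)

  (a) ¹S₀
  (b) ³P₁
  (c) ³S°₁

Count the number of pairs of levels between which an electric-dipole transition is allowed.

(a)–(b): forbidden (parity, ΔS).
(a)–(c): forbidden (ΔS, ΔL).
(b)–(c): allowed.
Allowed pairs: 1 of 3.

1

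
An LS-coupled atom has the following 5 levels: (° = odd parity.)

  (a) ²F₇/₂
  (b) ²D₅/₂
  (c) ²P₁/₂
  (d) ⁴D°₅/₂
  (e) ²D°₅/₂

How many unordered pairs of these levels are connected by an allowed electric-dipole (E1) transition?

2

(a)–(b): forbidden (parity).
(a)–(c): forbidden (parity, ΔL, ΔJ).
(a)–(d): forbidden (ΔS).
(a)–(e): allowed.
(b)–(c): forbidden (parity, ΔJ).
(b)–(d): forbidden (ΔS).
(b)–(e): allowed.
(c)–(d): forbidden (ΔS, ΔJ).
(c)–(e): forbidden (ΔJ).
(d)–(e): forbidden (parity, ΔS).
Allowed pairs: 2 of 10.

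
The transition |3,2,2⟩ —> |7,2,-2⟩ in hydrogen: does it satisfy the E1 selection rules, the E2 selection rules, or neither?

Δl = 2 − 2 = +0; l_i + l_f = 4.
Δm_l = -4.
E1 (Δl = ±1, |Δm_l| ≤ 1): not satisfied.
E2 (Δl = 0,±2, l_i+l_f ≥ 2, |Δm_l| ≤ 2): not satisfied.

neither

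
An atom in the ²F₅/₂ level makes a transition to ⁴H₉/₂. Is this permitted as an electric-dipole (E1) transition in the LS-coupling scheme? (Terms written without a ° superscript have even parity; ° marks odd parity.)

forbidden

ΔJ = 0, ±1 (not J=0↔0): J: 5/2 → 9/2, ΔJ = +2 — fails.
ΔL = 0, ±1 (not L=0↔0): L: 3 → 5, ΔL = +2 — fails.
Parity must change: even → even — fails.
ΔS = 0: S: 1/2 → 3/2 — fails.
Rule(s) violated: parity, ΔS, ΔL, ΔJ.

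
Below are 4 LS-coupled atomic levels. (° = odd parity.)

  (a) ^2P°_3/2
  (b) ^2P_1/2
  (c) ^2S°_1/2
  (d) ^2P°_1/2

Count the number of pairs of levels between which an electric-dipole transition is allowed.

3

(a)–(b): allowed.
(a)–(c): forbidden (parity).
(a)–(d): forbidden (parity).
(b)–(c): allowed.
(b)–(d): allowed.
(c)–(d): forbidden (parity).
Allowed pairs: 3 of 6.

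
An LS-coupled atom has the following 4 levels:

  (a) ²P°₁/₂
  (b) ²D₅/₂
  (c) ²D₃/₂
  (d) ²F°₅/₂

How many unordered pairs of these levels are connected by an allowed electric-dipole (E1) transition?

3

(a)–(b): forbidden (ΔJ).
(a)–(c): allowed.
(a)–(d): forbidden (parity, ΔL, ΔJ).
(b)–(c): forbidden (parity).
(b)–(d): allowed.
(c)–(d): allowed.
Allowed pairs: 3 of 6.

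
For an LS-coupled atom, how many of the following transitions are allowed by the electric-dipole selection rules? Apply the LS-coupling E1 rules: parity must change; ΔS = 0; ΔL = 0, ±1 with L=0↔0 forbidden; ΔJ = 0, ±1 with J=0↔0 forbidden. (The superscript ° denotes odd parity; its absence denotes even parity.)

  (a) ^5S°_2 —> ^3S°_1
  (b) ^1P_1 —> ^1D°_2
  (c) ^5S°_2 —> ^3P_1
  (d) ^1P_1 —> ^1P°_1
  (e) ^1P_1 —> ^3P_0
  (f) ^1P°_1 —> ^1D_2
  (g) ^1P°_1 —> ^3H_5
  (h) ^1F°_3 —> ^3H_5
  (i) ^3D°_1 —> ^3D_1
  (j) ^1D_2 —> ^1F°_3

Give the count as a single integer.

5

(a) forbidden (parity, ΔS, ΔL fail)
(b) allowed
(c) forbidden (ΔS fails)
(d) allowed
(e) forbidden (parity, ΔS fail)
(f) allowed
(g) forbidden (ΔS, ΔL, ΔJ fail)
(h) forbidden (ΔS, ΔL, ΔJ fail)
(i) allowed
(j) allowed
Total allowed: 5 of 10.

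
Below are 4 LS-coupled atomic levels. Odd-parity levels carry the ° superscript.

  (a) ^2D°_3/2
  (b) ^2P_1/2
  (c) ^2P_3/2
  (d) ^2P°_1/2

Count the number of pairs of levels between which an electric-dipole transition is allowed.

(a)–(b): allowed.
(a)–(c): allowed.
(a)–(d): forbidden (parity).
(b)–(c): forbidden (parity).
(b)–(d): allowed.
(c)–(d): allowed.
Allowed pairs: 4 of 6.

4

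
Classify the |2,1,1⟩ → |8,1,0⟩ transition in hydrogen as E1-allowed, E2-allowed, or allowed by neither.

E2

Δl = 1 − 1 = +0; l_i + l_f = 2.
Δm_l = -1.
E1 (Δl = ±1, |Δm_l| ≤ 1): not satisfied.
E2 (Δl = 0,±2, l_i+l_f ≥ 2, |Δm_l| ≤ 2): satisfied.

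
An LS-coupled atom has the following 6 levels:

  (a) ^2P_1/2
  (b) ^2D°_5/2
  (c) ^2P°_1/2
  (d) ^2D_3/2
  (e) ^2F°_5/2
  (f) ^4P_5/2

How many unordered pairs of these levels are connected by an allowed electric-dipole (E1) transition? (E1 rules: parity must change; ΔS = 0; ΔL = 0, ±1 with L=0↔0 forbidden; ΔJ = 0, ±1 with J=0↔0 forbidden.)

(a)–(b): forbidden (ΔJ).
(a)–(c): allowed.
(a)–(d): forbidden (parity).
(a)–(e): forbidden (ΔL, ΔJ).
(a)–(f): forbidden (parity, ΔS, ΔJ).
(b)–(c): forbidden (parity, ΔJ).
(b)–(d): allowed.
(b)–(e): forbidden (parity).
(b)–(f): forbidden (ΔS).
(c)–(d): allowed.
(c)–(e): forbidden (parity, ΔL, ΔJ).
(c)–(f): forbidden (ΔS, ΔJ).
(d)–(e): allowed.
(d)–(f): forbidden (parity, ΔS).
(e)–(f): forbidden (ΔS, ΔL).
Allowed pairs: 4 of 15.

4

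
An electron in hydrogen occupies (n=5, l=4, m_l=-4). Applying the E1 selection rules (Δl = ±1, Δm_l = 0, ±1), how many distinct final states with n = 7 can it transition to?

4

E1 requires Δl = ±1, so l_f ∈ {3, 5}; with 0 ≤ l_f ≤ n_f−1 = 6, the allowed l_f values are {3, 5}.
For l_f = 3: m_f ∈ {m_i−1, m_i, m_i+1} ∩ [−3, 3] = {-3} → 1 state.
For l_f = 5: m_f ∈ {m_i−1, m_i, m_i+1} ∩ [−5, 5] = {-5, -4, -3} → 3 states.
Total: 4.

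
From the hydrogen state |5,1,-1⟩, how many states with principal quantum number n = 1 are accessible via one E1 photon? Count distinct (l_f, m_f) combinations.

E1 requires Δl = ±1, so l_f ∈ {0, 2}; with 0 ≤ l_f ≤ n_f−1 = 0, the allowed l_f values are {0}.
For l_f = 0: m_f ∈ {m_i−1, m_i, m_i+1} ∩ [−0, 0] = {0} → 1 state.
Total: 1.

1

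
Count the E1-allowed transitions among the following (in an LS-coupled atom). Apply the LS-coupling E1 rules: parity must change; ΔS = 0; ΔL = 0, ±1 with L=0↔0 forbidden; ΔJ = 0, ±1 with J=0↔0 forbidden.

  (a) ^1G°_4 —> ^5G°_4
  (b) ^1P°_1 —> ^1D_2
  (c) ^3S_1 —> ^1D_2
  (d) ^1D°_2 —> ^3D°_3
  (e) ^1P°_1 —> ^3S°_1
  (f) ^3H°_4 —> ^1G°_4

(a) forbidden (parity, ΔS fail)
(b) allowed
(c) forbidden (parity, ΔS, ΔL fail)
(d) forbidden (parity, ΔS fail)
(e) forbidden (parity, ΔS fail)
(f) forbidden (parity, ΔS fail)
Total allowed: 1 of 6.

1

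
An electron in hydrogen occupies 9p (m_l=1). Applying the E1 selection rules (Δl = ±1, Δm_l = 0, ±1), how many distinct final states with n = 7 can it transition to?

E1 requires Δl = ±1, so l_f ∈ {0, 2}; with 0 ≤ l_f ≤ n_f−1 = 6, the allowed l_f values are {0, 2}.
For l_f = 0: m_f ∈ {m_i−1, m_i, m_i+1} ∩ [−0, 0] = {0} → 1 state.
For l_f = 2: m_f ∈ {m_i−1, m_i, m_i+1} ∩ [−2, 2] = {0, 1, 2} → 3 states.
Total: 4.

4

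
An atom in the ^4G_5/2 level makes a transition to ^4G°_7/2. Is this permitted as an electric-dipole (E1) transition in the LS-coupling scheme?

allowed

Parity must change: even → odd — ok.
ΔS = 0: S: 3/2 → 3/2 — ok.
ΔL = 0, ±1 (not L=0↔0): L: 4 → 4, ΔL = +0 — ok.
ΔJ = 0, ±1 (not J=0↔0): J: 5/2 → 7/2, ΔJ = +1 — ok.
All four E1 rules are satisfied.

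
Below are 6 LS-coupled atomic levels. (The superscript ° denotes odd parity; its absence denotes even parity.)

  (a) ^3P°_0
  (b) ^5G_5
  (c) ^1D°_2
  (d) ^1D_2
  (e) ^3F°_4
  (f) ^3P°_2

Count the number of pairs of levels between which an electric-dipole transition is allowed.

(a)–(b): forbidden (ΔS, ΔL, ΔJ).
(a)–(c): forbidden (parity, ΔS, ΔJ).
(a)–(d): forbidden (ΔS, ΔJ).
(a)–(e): forbidden (parity, ΔL, ΔJ).
(a)–(f): forbidden (parity, ΔJ).
(b)–(c): forbidden (ΔS, ΔL, ΔJ).
(b)–(d): forbidden (parity, ΔS, ΔL, ΔJ).
(b)–(e): forbidden (ΔS).
(b)–(f): forbidden (ΔS, ΔL, ΔJ).
(c)–(d): allowed.
(c)–(e): forbidden (parity, ΔS, ΔJ).
(c)–(f): forbidden (parity, ΔS).
(d)–(e): forbidden (ΔS, ΔJ).
(d)–(f): forbidden (ΔS).
(e)–(f): forbidden (parity, ΔL, ΔJ).
Allowed pairs: 1 of 15.

1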